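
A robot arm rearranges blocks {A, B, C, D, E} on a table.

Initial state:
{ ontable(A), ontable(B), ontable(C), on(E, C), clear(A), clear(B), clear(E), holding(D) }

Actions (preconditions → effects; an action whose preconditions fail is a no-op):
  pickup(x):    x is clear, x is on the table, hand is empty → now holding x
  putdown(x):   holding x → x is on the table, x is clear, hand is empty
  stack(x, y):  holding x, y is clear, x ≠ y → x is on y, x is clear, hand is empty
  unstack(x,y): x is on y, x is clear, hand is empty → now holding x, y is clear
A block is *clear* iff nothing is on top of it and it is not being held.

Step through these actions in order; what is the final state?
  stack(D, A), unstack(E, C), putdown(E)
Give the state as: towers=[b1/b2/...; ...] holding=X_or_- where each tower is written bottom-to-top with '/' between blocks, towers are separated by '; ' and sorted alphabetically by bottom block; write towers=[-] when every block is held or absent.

step 1 (stack(D, A)): towers=[A/D; B; C/E] holding=-
step 2 (unstack(E, C)): towers=[A/D; B; C] holding=E
step 3 (putdown(E)): towers=[A/D; B; C; E] holding=-

towers=[A/D; B; C; E] holding=-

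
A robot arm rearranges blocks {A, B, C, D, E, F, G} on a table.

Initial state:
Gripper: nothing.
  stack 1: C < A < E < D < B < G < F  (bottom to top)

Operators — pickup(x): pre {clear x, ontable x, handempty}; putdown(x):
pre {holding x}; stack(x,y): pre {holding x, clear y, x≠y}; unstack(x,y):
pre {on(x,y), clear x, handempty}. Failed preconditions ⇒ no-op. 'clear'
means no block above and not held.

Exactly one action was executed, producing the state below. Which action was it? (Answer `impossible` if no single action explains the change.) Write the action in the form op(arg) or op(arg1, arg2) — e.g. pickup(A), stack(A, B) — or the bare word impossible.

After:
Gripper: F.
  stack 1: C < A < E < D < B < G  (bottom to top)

target: towers=[C/A/E/D/B/G] holding=F
     unstack(F, G) → towers=[C/A/E/D/B/G] holding=F  ← match

unstack(F, G)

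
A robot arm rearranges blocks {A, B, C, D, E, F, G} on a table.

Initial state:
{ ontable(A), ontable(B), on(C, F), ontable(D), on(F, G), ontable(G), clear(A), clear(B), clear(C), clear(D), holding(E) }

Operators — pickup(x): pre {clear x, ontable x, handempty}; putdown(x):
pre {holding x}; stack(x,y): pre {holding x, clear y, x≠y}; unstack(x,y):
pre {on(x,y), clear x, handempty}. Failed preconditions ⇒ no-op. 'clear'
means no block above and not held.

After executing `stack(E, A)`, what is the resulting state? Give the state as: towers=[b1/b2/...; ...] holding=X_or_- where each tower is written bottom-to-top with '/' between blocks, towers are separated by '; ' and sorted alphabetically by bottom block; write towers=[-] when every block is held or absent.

before: towers=[A; B; D; G/F/C] holding=E
pre[stack(E, A)]: holding(E) yes, clear(A) yes, E≠A yes
all met → apply stack(E, A)
after:  towers=[A/E; B; D; G/F/C] holding=-

towers=[A/E; B; D; G/F/C] holding=-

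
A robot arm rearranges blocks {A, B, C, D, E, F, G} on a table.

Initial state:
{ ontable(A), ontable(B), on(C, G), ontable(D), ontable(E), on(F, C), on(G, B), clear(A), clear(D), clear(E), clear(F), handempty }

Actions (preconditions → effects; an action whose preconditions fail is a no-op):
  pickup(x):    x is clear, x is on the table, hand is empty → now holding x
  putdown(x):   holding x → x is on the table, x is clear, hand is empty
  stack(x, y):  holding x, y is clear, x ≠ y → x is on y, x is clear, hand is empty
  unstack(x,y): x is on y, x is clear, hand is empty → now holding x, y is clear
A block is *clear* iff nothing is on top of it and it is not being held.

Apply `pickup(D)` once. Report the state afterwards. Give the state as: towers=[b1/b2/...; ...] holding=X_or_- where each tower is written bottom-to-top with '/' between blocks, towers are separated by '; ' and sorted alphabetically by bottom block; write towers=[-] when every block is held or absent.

towers=[A; B/G/C/F; E] holding=D

before: towers=[A; B/G/C/F; D; E] holding=-
pre[pickup(D)]: clear(D) ✓, ontable(D) ✓, handempty ✓
all met → apply pickup(D)
after:  towers=[A; B/G/C/F; E] holding=D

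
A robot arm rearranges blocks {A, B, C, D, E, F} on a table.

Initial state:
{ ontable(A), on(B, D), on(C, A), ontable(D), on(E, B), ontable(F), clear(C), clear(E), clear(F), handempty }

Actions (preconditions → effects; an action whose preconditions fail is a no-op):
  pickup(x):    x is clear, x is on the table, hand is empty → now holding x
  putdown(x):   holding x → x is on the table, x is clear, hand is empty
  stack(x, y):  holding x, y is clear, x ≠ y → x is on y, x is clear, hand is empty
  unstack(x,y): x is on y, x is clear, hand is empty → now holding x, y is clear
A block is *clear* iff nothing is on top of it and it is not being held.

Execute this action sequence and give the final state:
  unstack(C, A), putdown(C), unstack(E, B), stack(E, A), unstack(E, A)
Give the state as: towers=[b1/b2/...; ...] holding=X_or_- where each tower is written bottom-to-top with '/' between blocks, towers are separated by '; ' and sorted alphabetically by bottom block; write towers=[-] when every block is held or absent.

towers=[A; C; D/B; F] holding=E

step 1 (unstack(C, A)): towers=[A; D/B/E; F] holding=C
step 2 (putdown(C)): towers=[A; C; D/B/E; F] holding=-
step 3 (unstack(E, B)): towers=[A; C; D/B; F] holding=E
step 4 (stack(E, A)): towers=[A/E; C; D/B; F] holding=-
step 5 (unstack(E, A)): towers=[A; C; D/B; F] holding=E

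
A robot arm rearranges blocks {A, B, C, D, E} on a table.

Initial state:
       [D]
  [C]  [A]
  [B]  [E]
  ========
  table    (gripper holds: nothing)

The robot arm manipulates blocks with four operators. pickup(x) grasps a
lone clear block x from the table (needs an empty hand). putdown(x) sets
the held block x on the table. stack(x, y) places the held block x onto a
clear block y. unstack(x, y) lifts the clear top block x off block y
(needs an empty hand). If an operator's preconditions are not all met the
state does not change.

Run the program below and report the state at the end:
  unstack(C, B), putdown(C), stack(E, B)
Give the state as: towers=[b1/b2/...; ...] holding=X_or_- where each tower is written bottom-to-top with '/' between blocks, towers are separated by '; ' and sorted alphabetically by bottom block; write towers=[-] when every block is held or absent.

step 1 (unstack(C, B)): towers=[B; E/A/D] holding=C
step 2 (putdown(C)): towers=[B; C; E/A/D] holding=-
step 3 (stack(E, B)) [no-op]: towers=[B; C; E/A/D] holding=-

towers=[B; C; E/A/D] holding=-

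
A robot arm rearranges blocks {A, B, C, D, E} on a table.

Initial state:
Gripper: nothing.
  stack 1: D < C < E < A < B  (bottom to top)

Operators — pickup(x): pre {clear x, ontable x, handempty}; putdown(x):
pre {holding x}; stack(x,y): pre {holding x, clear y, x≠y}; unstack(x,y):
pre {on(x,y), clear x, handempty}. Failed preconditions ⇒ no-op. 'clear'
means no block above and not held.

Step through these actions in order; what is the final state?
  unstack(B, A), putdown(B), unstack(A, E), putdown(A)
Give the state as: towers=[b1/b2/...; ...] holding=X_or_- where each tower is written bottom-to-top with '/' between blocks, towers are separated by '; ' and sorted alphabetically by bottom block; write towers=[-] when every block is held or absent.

towers=[A; B; D/C/E] holding=-

step 1 (unstack(B, A)): towers=[D/C/E/A] holding=B
step 2 (putdown(B)): towers=[B; D/C/E/A] holding=-
step 3 (unstack(A, E)): towers=[B; D/C/E] holding=A
step 4 (putdown(A)): towers=[A; B; D/C/E] holding=-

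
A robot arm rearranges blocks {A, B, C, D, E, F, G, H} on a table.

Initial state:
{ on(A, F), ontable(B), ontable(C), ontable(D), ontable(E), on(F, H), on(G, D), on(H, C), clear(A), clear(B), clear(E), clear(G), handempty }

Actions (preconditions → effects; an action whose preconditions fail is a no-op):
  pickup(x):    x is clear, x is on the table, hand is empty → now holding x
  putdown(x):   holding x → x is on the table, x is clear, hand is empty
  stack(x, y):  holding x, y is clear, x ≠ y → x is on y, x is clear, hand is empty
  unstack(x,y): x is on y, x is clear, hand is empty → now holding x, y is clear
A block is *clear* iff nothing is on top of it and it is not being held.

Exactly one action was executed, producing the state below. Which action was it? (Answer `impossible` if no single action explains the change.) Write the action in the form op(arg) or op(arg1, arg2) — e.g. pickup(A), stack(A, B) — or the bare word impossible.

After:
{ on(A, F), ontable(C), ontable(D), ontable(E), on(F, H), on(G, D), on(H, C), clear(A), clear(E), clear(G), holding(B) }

target: towers=[C/H/F/A; D/G; E] holding=B
     unstack(G, D) → towers=[B; C/H/F/A; D; E] holding=G
     unstack(A, F) → towers=[B; C/H/F; D/G; E] holding=A
         pickup(E) → towers=[B; C/H/F/A; D/G] holding=E
         pickup(B) → towers=[C/H/F/A; D/G; E] holding=B  ← match

pickup(B)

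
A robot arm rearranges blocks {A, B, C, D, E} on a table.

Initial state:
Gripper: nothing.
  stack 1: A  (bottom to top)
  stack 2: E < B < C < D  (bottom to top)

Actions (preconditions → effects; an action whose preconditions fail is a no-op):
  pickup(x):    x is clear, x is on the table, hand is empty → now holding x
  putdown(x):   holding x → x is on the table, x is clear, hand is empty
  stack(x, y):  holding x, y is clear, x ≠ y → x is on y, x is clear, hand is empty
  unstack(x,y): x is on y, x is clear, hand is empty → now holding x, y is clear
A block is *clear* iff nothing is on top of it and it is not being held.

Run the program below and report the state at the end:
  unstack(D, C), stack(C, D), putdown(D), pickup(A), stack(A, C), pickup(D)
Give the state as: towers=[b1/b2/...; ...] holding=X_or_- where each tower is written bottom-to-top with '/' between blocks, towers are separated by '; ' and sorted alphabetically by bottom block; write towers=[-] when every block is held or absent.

towers=[E/B/C/A] holding=D

step 1 (unstack(D, C)): towers=[A; E/B/C] holding=D
step 2 (stack(C, D)) [no-op]: towers=[A; E/B/C] holding=D
step 3 (putdown(D)): towers=[A; D; E/B/C] holding=-
step 4 (pickup(A)): towers=[D; E/B/C] holding=A
step 5 (stack(A, C)): towers=[D; E/B/C/A] holding=-
step 6 (pickup(D)): towers=[E/B/C/A] holding=D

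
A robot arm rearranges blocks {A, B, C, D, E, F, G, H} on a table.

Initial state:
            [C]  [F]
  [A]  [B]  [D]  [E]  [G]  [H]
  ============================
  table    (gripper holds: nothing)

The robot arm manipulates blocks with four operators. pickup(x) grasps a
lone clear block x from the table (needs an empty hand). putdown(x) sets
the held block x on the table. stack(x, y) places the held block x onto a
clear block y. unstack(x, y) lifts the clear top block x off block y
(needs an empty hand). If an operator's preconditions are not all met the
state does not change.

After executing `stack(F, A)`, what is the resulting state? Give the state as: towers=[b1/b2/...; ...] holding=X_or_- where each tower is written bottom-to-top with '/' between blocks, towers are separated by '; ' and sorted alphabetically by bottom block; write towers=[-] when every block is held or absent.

before: towers=[A; B; D/C; E/F; G; H] holding=-
pre[stack(F, A)]: holding(F) fail, clear(A) ok, F≠A ok
holding(F) unmet → stack(F, A) is a no-op
after:  towers=[A; B; D/C; E/F; G; H] holding=-

towers=[A; B; D/C; E/F; G; H] holding=-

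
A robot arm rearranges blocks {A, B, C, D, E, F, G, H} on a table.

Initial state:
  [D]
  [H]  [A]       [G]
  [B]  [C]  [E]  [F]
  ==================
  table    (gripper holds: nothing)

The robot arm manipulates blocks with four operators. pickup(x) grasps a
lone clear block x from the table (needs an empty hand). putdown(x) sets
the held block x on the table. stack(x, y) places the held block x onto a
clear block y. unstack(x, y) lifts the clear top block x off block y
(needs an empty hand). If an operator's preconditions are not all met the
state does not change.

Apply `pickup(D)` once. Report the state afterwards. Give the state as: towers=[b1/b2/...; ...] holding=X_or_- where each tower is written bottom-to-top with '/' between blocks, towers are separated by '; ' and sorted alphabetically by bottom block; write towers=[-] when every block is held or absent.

before: towers=[B/H/D; C/A; E; F/G] holding=-
pre[pickup(D)]: clear(D) yes, ontable(D) no, handempty yes
ontable(D) unmet → pickup(D) is a no-op
after:  towers=[B/H/D; C/A; E; F/G] holding=-

towers=[B/H/D; C/A; E; F/G] holding=-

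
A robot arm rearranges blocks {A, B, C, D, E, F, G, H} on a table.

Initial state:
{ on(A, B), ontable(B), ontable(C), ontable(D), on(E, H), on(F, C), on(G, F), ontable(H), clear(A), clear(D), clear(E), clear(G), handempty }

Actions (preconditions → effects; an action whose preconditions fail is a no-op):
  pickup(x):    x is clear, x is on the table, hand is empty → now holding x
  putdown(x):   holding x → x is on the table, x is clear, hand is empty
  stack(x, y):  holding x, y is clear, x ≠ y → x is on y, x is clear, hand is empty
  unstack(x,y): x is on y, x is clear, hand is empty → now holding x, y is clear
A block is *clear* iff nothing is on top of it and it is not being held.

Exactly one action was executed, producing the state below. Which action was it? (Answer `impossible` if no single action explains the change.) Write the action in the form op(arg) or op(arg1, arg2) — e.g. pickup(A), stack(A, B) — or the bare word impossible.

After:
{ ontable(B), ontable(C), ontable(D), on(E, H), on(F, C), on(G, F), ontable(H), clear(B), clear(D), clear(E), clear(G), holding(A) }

unstack(A, B)

target: towers=[B; C/F/G; D; H/E] holding=A
     unstack(G, F) → towers=[B/A; C/F; D; H/E] holding=G
     unstack(A, B) → towers=[B; C/F/G; D; H/E] holding=A  ← match
     unstack(E, H) → towers=[B/A; C/F/G; D; H] holding=E
         pickup(D) → towers=[B/A; C/F/G; H/E] holding=D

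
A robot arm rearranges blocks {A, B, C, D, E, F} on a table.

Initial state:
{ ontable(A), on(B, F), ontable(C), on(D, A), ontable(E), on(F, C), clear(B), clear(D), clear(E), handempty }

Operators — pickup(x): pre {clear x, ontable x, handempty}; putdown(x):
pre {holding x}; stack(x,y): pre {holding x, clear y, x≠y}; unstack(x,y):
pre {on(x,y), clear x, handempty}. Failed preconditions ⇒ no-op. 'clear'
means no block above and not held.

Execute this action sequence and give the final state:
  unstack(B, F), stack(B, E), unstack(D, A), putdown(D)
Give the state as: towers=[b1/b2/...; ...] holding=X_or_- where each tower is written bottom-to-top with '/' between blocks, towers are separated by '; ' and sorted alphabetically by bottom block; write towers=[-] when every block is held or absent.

step 1 (unstack(B, F)): towers=[A/D; C/F; E] holding=B
step 2 (stack(B, E)): towers=[A/D; C/F; E/B] holding=-
step 3 (unstack(D, A)): towers=[A; C/F; E/B] holding=D
step 4 (putdown(D)): towers=[A; C/F; D; E/B] holding=-

towers=[A; C/F; D; E/B] holding=-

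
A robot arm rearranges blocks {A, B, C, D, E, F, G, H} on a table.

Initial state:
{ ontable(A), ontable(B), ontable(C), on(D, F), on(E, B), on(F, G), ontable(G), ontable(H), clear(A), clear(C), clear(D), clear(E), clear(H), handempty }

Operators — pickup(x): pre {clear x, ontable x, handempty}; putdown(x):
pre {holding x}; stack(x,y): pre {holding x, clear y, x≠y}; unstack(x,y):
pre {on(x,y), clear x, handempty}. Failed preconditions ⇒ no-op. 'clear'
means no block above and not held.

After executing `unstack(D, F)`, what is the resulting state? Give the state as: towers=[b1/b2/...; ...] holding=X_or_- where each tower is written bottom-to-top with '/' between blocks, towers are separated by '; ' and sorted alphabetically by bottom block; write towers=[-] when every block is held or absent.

towers=[A; B/E; C; G/F; H] holding=D

before: towers=[A; B/E; C; G/F/D; H] holding=-
pre[unstack(D, F)]: on(D,F) ✓, clear(D) ✓, handempty ✓
all met → apply unstack(D, F)
after:  towers=[A; B/E; C; G/F; H] holding=D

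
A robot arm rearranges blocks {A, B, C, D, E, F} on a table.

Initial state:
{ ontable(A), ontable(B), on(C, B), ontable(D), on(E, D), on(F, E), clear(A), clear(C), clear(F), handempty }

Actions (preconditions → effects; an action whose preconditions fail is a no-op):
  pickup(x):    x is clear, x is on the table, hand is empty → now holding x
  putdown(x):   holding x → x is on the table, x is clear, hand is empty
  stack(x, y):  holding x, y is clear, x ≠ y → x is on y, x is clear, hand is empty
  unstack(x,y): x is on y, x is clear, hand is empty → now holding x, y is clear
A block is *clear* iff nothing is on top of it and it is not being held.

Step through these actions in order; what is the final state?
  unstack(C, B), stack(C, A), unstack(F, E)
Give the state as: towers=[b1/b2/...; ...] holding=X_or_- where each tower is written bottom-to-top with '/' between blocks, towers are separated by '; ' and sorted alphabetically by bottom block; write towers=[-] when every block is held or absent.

step 1 (unstack(C, B)): towers=[A; B; D/E/F] holding=C
step 2 (stack(C, A)): towers=[A/C; B; D/E/F] holding=-
step 3 (unstack(F, E)): towers=[A/C; B; D/E] holding=F

towers=[A/C; B; D/E] holding=F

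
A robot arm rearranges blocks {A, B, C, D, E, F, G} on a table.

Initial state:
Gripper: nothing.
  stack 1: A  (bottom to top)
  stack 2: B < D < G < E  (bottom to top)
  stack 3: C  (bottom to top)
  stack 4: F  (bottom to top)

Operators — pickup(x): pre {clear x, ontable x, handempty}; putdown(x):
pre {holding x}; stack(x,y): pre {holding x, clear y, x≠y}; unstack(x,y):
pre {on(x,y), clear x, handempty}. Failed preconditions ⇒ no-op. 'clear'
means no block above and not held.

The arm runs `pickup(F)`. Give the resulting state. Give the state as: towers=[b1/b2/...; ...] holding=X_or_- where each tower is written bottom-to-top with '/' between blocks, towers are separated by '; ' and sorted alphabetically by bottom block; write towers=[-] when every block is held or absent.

before: towers=[A; B/D/G/E; C; F] holding=-
pre[pickup(F)]: clear(F) ✓, ontable(F) ✓, handempty ✓
all met → apply pickup(F)
after:  towers=[A; B/D/G/E; C] holding=F

towers=[A; B/D/G/E; C] holding=F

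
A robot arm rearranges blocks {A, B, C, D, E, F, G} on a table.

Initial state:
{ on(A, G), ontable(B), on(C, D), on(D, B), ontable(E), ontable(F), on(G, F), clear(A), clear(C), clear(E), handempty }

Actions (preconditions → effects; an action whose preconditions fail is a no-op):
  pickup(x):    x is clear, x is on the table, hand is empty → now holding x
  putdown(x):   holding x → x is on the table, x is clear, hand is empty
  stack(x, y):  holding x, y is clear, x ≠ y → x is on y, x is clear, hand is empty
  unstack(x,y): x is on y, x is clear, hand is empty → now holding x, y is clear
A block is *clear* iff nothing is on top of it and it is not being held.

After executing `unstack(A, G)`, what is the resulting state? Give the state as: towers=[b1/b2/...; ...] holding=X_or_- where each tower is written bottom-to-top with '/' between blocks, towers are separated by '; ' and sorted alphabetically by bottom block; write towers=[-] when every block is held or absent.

towers=[B/D/C; E; F/G] holding=A

before: towers=[B/D/C; E; F/G/A] holding=-
pre[unstack(A, G)]: on(A,G) ok, clear(A) ok, handempty ok
all met → apply unstack(A, G)
after:  towers=[B/D/C; E; F/G] holding=A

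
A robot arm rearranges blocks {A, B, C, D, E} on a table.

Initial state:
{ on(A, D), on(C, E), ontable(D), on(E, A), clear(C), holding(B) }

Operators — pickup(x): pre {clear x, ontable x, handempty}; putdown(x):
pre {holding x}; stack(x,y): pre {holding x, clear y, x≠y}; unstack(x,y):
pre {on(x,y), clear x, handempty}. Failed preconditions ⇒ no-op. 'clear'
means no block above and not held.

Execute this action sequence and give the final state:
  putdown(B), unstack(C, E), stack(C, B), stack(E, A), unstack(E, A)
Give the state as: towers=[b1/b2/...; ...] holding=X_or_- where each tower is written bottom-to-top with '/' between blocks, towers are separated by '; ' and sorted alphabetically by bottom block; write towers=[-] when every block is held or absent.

step 1 (putdown(B)): towers=[B; D/A/E/C] holding=-
step 2 (unstack(C, E)): towers=[B; D/A/E] holding=C
step 3 (stack(C, B)): towers=[B/C; D/A/E] holding=-
step 4 (stack(E, A)) [no-op]: towers=[B/C; D/A/E] holding=-
step 5 (unstack(E, A)): towers=[B/C; D/A] holding=E

towers=[B/C; D/A] holding=E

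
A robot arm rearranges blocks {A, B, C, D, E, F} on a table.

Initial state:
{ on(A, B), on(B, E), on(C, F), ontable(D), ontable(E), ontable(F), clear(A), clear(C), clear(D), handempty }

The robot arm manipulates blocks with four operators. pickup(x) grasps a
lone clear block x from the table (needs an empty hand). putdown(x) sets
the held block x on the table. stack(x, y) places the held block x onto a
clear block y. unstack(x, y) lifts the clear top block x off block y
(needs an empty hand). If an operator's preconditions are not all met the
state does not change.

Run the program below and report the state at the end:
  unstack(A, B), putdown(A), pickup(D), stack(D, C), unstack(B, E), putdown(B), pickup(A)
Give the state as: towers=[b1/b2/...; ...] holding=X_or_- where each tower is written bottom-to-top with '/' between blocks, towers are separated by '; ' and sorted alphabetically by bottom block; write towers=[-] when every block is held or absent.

towers=[B; E; F/C/D] holding=A

step 1 (unstack(A, B)): towers=[D; E/B; F/C] holding=A
step 2 (putdown(A)): towers=[A; D; E/B; F/C] holding=-
step 3 (pickup(D)): towers=[A; E/B; F/C] holding=D
step 4 (stack(D, C)): towers=[A; E/B; F/C/D] holding=-
step 5 (unstack(B, E)): towers=[A; E; F/C/D] holding=B
step 6 (putdown(B)): towers=[A; B; E; F/C/D] holding=-
step 7 (pickup(A)): towers=[B; E; F/C/D] holding=A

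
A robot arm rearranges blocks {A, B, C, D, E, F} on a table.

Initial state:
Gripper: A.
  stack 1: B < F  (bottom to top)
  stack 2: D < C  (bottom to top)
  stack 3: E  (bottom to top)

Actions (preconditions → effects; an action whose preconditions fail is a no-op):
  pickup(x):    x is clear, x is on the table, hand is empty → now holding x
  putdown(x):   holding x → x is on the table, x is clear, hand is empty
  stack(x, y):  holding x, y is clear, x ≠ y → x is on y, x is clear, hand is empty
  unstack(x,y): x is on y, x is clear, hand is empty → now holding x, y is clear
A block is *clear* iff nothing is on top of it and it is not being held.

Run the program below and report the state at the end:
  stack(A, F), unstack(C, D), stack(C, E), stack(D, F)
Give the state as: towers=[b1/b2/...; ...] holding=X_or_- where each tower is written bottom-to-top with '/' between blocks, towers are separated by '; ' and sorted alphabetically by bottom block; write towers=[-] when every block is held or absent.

step 1 (stack(A, F)): towers=[B/F/A; D/C; E] holding=-
step 2 (unstack(C, D)): towers=[B/F/A; D; E] holding=C
step 3 (stack(C, E)): towers=[B/F/A; D; E/C] holding=-
step 4 (stack(D, F)) [no-op]: towers=[B/F/A; D; E/C] holding=-

towers=[B/F/A; D; E/C] holding=-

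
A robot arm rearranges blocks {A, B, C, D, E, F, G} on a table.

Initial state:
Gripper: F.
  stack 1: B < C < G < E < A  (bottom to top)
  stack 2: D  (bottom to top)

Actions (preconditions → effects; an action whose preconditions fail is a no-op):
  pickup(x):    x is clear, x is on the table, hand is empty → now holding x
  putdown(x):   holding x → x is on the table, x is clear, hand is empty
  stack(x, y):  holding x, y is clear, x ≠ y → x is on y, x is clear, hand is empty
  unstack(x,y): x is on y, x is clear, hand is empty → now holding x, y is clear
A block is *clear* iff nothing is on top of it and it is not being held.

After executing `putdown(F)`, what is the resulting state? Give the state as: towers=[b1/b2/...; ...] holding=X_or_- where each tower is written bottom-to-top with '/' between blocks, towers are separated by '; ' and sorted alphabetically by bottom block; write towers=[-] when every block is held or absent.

before: towers=[B/C/G/E/A; D] holding=F
pre[putdown(F)]: holding(F) ok
all met → apply putdown(F)
after:  towers=[B/C/G/E/A; D; F] holding=-

towers=[B/C/G/E/A; D; F] holding=-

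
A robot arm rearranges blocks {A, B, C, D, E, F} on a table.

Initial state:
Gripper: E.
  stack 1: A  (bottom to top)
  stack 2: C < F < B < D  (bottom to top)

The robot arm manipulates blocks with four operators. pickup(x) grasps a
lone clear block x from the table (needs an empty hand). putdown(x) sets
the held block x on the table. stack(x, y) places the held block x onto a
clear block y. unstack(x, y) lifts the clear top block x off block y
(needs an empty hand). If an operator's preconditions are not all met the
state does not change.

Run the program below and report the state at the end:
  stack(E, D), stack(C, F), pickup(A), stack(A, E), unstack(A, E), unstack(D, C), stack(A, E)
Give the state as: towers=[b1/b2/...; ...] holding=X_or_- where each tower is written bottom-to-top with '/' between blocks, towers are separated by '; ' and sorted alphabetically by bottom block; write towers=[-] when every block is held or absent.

towers=[C/F/B/D/E/A] holding=-

step 1 (stack(E, D)): towers=[A; C/F/B/D/E] holding=-
step 2 (stack(C, F)) [no-op]: towers=[A; C/F/B/D/E] holding=-
step 3 (pickup(A)): towers=[C/F/B/D/E] holding=A
step 4 (stack(A, E)): towers=[C/F/B/D/E/A] holding=-
step 5 (unstack(A, E)): towers=[C/F/B/D/E] holding=A
step 6 (unstack(D, C)) [no-op]: towers=[C/F/B/D/E] holding=A
step 7 (stack(A, E)): towers=[C/F/B/D/E/A] holding=-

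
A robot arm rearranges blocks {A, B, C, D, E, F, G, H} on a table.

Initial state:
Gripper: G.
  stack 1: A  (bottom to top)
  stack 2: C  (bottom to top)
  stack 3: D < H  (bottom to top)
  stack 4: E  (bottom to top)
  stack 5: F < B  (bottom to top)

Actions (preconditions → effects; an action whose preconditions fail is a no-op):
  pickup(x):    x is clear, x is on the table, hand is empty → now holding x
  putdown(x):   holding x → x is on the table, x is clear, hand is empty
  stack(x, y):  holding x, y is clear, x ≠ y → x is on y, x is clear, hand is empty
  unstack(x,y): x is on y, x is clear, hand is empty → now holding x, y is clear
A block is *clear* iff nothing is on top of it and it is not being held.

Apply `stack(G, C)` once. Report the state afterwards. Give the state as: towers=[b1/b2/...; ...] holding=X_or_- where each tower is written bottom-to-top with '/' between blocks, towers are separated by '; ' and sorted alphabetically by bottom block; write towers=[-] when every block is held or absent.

before: towers=[A; C; D/H; E; F/B] holding=G
pre[stack(G, C)]: holding(G) yes, clear(C) yes, G≠C yes
all met → apply stack(G, C)
after:  towers=[A; C/G; D/H; E; F/B] holding=-

towers=[A; C/G; D/H; E; F/B] holding=-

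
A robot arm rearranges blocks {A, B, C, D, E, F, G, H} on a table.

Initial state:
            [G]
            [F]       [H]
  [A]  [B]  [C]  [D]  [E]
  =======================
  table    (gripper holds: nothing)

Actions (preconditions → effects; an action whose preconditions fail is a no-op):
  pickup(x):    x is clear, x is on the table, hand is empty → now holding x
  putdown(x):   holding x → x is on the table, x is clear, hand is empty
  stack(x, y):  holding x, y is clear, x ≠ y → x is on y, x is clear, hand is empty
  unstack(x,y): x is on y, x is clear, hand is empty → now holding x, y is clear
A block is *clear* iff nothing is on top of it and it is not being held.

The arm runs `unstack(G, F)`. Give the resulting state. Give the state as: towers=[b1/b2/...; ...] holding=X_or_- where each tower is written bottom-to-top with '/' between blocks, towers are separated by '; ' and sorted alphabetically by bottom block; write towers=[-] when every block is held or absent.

towers=[A; B; C/F; D; E/H] holding=G

before: towers=[A; B; C/F/G; D; E/H] holding=-
pre[unstack(G, F)]: on(G,F) yes, clear(G) yes, handempty yes
all met → apply unstack(G, F)
after:  towers=[A; B; C/F; D; E/H] holding=G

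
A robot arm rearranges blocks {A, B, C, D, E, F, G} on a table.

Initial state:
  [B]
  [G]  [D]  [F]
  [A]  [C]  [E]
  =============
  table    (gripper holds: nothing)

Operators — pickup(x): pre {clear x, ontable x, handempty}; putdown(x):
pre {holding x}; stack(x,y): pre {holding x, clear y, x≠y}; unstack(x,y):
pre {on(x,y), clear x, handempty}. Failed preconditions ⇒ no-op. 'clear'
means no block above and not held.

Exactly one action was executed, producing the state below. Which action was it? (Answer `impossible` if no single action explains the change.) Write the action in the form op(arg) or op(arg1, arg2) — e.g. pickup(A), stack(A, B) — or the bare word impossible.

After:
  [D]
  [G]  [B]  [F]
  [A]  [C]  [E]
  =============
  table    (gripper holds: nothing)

impossible

target: towers=[A/G/D; C/B; E/F] holding=-
     unstack(B, G) → towers=[A/G; C/D; E/F] holding=B
     unstack(F, E) → towers=[A/G/B; C/D; E] holding=F
     unstack(D, C) → towers=[A/G/B; C; E/F] holding=D
none of the 3 applicable actions match → impossible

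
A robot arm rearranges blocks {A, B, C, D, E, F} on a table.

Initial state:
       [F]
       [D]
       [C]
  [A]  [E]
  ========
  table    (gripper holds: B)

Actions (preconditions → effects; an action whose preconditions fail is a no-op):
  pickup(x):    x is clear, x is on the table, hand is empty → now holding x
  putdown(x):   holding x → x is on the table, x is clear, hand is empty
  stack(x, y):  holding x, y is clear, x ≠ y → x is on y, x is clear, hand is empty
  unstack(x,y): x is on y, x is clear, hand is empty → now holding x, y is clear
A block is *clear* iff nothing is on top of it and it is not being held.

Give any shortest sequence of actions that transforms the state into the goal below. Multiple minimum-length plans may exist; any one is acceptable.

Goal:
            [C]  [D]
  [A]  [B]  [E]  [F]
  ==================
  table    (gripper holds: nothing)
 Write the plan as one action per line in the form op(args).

step 1 (putdown(B)): towers=[A; B; E/C/D/F] holding=-
step 2 (unstack(F, D)): towers=[A; B; E/C/D] holding=F
step 3 (putdown(F)): towers=[A; B; E/C/D; F] holding=-
step 4 (unstack(D, C)): towers=[A; B; E/C; F] holding=D
step 5 (stack(D, F)): towers=[A; B; E/C; F/D] holding=-
goal check: towers=[A; B; E/C; F/D] holding=- — reached (length 5, optimal by BFS)

putdown(B)
unstack(F, D)
putdown(F)
unstack(D, C)
stack(D, F)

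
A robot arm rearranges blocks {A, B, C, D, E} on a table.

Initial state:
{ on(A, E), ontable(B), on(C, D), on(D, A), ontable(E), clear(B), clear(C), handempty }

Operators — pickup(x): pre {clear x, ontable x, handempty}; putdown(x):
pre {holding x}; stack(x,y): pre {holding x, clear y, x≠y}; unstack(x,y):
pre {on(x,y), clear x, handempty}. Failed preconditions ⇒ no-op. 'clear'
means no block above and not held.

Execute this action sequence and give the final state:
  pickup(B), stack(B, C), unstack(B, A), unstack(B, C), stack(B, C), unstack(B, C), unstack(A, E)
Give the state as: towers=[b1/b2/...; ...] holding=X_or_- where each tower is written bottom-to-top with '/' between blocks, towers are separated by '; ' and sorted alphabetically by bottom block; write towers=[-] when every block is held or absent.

towers=[E/A/D/C] holding=B

step 1 (pickup(B)): towers=[E/A/D/C] holding=B
step 2 (stack(B, C)): towers=[E/A/D/C/B] holding=-
step 3 (unstack(B, A)) [no-op]: towers=[E/A/D/C/B] holding=-
step 4 (unstack(B, C)): towers=[E/A/D/C] holding=B
step 5 (stack(B, C)): towers=[E/A/D/C/B] holding=-
step 6 (unstack(B, C)): towers=[E/A/D/C] holding=B
step 7 (unstack(A, E)) [no-op]: towers=[E/A/D/C] holding=B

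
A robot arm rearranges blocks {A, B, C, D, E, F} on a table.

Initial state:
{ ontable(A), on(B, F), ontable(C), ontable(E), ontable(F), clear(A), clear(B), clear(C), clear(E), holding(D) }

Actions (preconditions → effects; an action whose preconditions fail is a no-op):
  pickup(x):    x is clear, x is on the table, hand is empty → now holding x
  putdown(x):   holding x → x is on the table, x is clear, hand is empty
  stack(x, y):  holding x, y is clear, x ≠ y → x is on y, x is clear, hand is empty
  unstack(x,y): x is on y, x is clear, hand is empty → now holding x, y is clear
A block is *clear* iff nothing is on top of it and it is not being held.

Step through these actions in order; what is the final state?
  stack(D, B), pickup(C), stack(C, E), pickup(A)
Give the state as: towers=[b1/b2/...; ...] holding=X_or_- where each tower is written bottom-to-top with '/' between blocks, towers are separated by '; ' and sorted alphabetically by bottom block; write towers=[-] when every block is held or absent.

towers=[E/C; F/B/D] holding=A

step 1 (stack(D, B)): towers=[A; C; E; F/B/D] holding=-
step 2 (pickup(C)): towers=[A; E; F/B/D] holding=C
step 3 (stack(C, E)): towers=[A; E/C; F/B/D] holding=-
step 4 (pickup(A)): towers=[E/C; F/B/D] holding=A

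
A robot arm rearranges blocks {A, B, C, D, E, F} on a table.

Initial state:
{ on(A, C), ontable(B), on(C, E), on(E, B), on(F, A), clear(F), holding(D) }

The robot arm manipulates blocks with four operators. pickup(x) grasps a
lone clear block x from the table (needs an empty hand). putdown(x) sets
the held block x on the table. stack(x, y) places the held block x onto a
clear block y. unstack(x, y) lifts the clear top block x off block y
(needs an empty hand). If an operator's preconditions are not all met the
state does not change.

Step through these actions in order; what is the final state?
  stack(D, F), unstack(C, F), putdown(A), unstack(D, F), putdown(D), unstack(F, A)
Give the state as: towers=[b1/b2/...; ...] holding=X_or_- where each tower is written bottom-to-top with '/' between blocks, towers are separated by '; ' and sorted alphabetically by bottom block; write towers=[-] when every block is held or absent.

step 1 (stack(D, F)): towers=[B/E/C/A/F/D] holding=-
step 2 (unstack(C, F)) [no-op]: towers=[B/E/C/A/F/D] holding=-
step 3 (putdown(A)) [no-op]: towers=[B/E/C/A/F/D] holding=-
step 4 (unstack(D, F)): towers=[B/E/C/A/F] holding=D
step 5 (putdown(D)): towers=[B/E/C/A/F; D] holding=-
step 6 (unstack(F, A)): towers=[B/E/C/A; D] holding=F

towers=[B/E/C/A; D] holding=F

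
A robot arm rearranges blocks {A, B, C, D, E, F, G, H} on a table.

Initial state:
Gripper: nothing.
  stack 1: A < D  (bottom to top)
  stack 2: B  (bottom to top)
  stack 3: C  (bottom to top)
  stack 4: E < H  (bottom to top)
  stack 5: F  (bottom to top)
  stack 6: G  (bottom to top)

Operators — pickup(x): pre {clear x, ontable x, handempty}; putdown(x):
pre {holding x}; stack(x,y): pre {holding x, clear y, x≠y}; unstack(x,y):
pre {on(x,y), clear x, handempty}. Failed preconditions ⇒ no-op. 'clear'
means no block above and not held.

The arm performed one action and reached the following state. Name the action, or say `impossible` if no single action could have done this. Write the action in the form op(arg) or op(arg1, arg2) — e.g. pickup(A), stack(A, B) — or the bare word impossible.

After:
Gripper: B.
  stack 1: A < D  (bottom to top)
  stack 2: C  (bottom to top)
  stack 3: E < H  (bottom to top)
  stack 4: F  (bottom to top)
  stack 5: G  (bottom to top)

pickup(B)

target: towers=[A/D; C; E/H; F; G] holding=B
         pickup(G) → towers=[A/D; B; C; E/H; F] holding=G
     unstack(H, E) → towers=[A/D; B; C; E; F; G] holding=H
         pickup(B) → towers=[A/D; C; E/H; F; G] holding=B  ← match
         pickup(F) → towers=[A/D; B; C; E/H; G] holding=F
     unstack(D, A) → towers=[A; B; C; E/H; F; G] holding=D
         pickup(C) → towers=[A/D; B; E/H; F; G] holding=C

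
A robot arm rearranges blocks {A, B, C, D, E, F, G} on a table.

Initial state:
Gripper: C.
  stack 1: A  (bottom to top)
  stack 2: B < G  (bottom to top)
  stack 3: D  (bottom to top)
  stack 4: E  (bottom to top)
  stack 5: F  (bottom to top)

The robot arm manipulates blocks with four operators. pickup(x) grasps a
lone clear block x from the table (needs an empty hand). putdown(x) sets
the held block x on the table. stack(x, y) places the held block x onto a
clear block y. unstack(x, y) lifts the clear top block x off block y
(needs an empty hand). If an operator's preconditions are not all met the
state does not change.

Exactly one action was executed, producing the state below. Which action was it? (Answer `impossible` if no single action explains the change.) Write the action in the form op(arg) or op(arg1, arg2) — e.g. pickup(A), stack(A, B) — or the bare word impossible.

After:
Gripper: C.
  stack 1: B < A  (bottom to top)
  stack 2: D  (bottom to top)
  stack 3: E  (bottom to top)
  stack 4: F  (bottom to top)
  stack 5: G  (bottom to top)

impossible

target: towers=[B/A; D; E; F; G] holding=C
        putdown(C) → towers=[A; B/G; C; D; E; F] holding=-
       stack(C, F) → towers=[A; B/G; D; E; F/C] holding=-
       stack(C, G) → towers=[A; B/G/C; D; E; F] holding=-
       stack(C, D) → towers=[A; B/G; D/C; E; F] holding=-
       stack(C, A) → towers=[A/C; B/G; D; E; F] holding=-
       stack(C, E) → towers=[A; B/G; D; E/C; F] holding=-
none of the 6 applicable actions match → impossible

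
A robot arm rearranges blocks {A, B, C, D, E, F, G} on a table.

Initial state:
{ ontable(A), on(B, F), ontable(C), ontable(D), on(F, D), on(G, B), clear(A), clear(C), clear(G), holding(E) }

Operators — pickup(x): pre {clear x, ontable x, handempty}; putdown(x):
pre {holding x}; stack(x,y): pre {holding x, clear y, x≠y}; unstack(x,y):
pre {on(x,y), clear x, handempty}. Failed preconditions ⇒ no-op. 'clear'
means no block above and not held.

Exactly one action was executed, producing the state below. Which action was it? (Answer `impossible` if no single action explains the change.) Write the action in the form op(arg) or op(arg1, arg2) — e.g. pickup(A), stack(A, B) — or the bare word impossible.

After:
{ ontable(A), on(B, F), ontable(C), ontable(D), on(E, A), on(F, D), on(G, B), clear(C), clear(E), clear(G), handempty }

target: towers=[A/E; C; D/F/B/G] holding=-
        putdown(E) → towers=[A; C; D/F/B/G; E] holding=-
       stack(E, G) → towers=[A; C; D/F/B/G/E] holding=-
       stack(E, A) → towers=[A/E; C; D/F/B/G] holding=-  ← match
       stack(E, C) → towers=[A; C/E; D/F/B/G] holding=-

stack(E, A)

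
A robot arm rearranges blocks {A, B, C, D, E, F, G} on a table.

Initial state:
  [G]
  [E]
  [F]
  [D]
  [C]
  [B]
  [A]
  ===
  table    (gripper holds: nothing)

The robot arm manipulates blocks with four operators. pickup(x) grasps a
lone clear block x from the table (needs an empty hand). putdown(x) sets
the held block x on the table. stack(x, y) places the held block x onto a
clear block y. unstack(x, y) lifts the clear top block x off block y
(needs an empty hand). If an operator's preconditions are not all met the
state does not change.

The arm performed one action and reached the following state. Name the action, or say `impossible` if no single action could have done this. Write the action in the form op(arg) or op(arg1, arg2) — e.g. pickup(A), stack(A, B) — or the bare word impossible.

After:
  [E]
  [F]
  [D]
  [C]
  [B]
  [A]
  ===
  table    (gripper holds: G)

target: towers=[A/B/C/D/F/E] holding=G
     unstack(G, E) → towers=[A/B/C/D/F/E] holding=G  ← match

unstack(G, E)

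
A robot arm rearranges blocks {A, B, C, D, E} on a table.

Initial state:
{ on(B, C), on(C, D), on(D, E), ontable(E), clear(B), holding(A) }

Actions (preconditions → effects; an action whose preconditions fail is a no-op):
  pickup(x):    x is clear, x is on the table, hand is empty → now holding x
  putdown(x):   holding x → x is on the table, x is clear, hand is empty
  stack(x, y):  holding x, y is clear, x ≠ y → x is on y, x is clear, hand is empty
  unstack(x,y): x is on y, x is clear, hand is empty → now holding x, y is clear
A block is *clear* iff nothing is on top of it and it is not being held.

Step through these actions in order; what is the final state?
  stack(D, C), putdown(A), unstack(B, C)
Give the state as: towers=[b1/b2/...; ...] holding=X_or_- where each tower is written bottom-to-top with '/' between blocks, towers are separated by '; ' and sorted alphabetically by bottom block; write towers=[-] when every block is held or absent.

towers=[A; E/D/C] holding=B

step 1 (stack(D, C)) [no-op]: towers=[E/D/C/B] holding=A
step 2 (putdown(A)): towers=[A; E/D/C/B] holding=-
step 3 (unstack(B, C)): towers=[A; E/D/C] holding=B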